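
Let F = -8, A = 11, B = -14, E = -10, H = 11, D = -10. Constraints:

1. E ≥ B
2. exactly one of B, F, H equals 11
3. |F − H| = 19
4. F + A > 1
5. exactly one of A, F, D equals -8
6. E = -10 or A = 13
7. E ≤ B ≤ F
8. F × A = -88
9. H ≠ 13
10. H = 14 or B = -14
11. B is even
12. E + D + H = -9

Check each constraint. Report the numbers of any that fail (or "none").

1. E = -10, B = -14; -10 ≥ -14  true
2. B=-14, F=-8, H=11; 1 of them equals 11  true
3. |-8 − 11| = 19  true
4. F + A = -8 + 11 = 3; 3 > 1  true
5. A=11, F=-8, D=-10; 1 of them equals -8  true
6. E = -10 = -10 (first disjunct)  true
7. values -10, -14, -8; E = -10 is not ≤ B = -14  false
8. F × A = -8 × 11 = -88  true
9. H = 11, and 11 ≠ 13  true
10. H = 11 ≠ 14, but B = -14 = -14 (second disjunct)  true
11. B = -14 is even  true
12. E + D + H = -10 + (-10) + 11 = -9  true

No — constraint 7 is not satisfied.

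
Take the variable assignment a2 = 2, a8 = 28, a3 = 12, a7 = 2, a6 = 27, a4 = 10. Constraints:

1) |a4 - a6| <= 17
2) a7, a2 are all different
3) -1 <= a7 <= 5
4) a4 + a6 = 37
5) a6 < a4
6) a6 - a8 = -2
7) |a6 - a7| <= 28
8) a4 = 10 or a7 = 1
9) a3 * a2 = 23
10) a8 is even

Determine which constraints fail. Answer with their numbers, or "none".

No — constraints 2, 5, 6, 9 are not satisfied.

1) |10 - 27| = 17; 17 ≤ 17  yes
2) a7 = a2 = 2, not all different  no
3) a7 = 2 lies in [-1, 5]  yes
4) a4 + a6 = 10 + 27 = 37  yes
5) a6 = 27, a4 = 10; 27 ≥ 10 (want <)  no
6) a6 - a8 = 27 - 28 = -1, not -2  no
7) |27 - 2| = 25; 25 ≤ 28  yes
8) a4 = 10 = 10 (first disjunct)  yes
9) a3 * a2 = 12 * 2 = 24, not 23  no
10) a8 = 28 is even  yes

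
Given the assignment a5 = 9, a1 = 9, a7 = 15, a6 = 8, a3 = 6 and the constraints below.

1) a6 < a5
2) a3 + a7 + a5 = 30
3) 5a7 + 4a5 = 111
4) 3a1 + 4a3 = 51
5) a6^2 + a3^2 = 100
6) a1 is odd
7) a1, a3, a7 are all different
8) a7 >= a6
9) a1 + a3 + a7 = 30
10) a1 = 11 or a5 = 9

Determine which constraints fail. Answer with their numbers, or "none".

None — every constraint holds.

1) a6 = 8, a5 = 9; 8 < 9 — holds.
2) a3 + a7 + a5 = 6 + 15 + 9 = 30 — holds.
3) 5a7 + 4a5 = 5(15) + 4(9) = 111 — holds.
4) 3a1 + 4a3 = 3(9) + 4(6) = 51 — holds.
5) a6^2 + a3^2 = 8^2 + 6^2 = 64 + 36 = 100 — holds.
6) a1 = 9 is odd — holds.
7) values 9, 6, 15 are pairwise distinct — holds.
8) a7 = 15, a6 = 8; 15 ≥ 8 — holds.
9) a1 + a3 + a7 = 9 + 6 + 15 = 30 — holds.
10) a1 = 9 ≠ 11, but a5 = 9 = 9 (second disjunct) — holds.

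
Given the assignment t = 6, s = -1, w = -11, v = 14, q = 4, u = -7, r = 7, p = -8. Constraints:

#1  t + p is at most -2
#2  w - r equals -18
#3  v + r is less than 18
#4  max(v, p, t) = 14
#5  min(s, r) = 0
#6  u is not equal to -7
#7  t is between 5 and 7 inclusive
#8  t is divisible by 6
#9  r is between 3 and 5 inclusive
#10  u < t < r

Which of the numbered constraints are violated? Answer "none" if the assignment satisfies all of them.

Violated: 3, 5, 6, 9.

#1 t + p = 6 + (-8) = -2; -2 ≤ -2 — holds.
#2 w - r = -11 - 7 = -18 — holds.
#3 v + r = 14 + 7 = 21; 21 ≥ 18, bound 18 not met — does not hold.
#4 max(14, -8, 6) = 14 — holds.
#5 min(-1, 7) = -1, not 0 — does not hold.
#6 u = -7, but -7 is required to differ — does not hold.
#7 t = 6 lies in [5, 7] — holds.
#8 6 / 6 = 1, so 6 divides 6 — holds.
#9 r = 7 is outside [3, 5] — does not hold.
#10 values -7 < 6 < 7 — holds.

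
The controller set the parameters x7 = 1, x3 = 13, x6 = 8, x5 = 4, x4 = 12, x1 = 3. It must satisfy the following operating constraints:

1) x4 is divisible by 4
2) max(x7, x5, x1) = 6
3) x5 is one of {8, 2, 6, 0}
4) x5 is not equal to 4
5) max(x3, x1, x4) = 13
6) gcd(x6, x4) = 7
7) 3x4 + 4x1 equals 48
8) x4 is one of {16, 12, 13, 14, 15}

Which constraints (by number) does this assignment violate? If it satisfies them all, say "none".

1) 12 / 4 = 3, so 4 divides 12 — holds.
2) max(1, 4, 3) = 4, not 6 — fails.
3) x5 = 4 is not in {8, 2, 6, 0} — fails.
4) x5 = 4, but 4 is required to differ — fails.
5) max(13, 3, 12) = 13 — holds.
6) gcd(8, 12) = 4, not 7 — fails.
7) 3x4 + 4x1 = 3(12) + 4(3) = 48 — holds.
8) x4 = 12 is in {16, 12, 13, 14, 15} — holds.

No — constraints 2, 3, 4, 6 are not satisfied.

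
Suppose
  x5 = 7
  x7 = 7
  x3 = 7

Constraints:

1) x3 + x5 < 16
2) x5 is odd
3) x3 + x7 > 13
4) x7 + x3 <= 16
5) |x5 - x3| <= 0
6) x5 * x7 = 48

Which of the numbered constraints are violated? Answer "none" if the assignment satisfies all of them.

No — constraint 6 is not satisfied.

1) x3 + x5 = 7 + 7 = 14; 14 < 16 — satisfied.
2) x5 = 7 is odd — satisfied.
3) x3 + x7 = 7 + 7 = 14; 14 > 13 — satisfied.
4) x7 + x3 = 7 + 7 = 14; 14 ≤ 16 — satisfied.
5) |7 - 7| = 0; 0 ≤ 0 — satisfied.
6) x5 * x7 = 7 * 7 = 49, not 48 — violated.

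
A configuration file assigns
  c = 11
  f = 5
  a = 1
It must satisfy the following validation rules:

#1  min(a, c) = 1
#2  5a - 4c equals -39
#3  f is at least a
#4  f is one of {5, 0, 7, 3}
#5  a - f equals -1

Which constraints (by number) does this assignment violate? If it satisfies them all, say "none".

The assignment fails constraint 5.

#1 min(1, 11) = 1  OK
#2 5a - 4c = 5(1) - 4(11) = -39  OK
#3 f = 5, a = 1; 5 ≥ 1  OK
#4 f = 5 is in {5, 0, 7, 3}  OK
#5 a - f = 1 - 5 = -4, not -1  FAIL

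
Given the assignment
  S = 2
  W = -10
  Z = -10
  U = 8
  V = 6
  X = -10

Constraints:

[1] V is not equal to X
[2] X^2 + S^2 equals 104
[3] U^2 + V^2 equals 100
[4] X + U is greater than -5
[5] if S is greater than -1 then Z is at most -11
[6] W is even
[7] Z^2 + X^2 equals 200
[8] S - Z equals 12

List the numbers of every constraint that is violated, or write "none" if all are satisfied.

Constraint 5 does not hold.

[1] V = 6, X = -10; distinct — holds.
[2] X^2 + S^2 = (-10)^2 + 2^2 = 100 + 4 = 104 — holds.
[3] U^2 + V^2 = 8^2 + 6^2 = 64 + 36 = 100 — holds.
[4] X + U = -10 + 8 = -2; -2 > -5 — holds.
[5] S = 2 > -1, so we need Z ≤ -11; but Z = -10 > -11 — does not hold.
[6] W = -10 is even — holds.
[7] Z^2 + X^2 = (-10)^2 + (-10)^2 = 100 + 100 = 200 — holds.
[8] S - Z = 2 - (-10) = 12 — holds.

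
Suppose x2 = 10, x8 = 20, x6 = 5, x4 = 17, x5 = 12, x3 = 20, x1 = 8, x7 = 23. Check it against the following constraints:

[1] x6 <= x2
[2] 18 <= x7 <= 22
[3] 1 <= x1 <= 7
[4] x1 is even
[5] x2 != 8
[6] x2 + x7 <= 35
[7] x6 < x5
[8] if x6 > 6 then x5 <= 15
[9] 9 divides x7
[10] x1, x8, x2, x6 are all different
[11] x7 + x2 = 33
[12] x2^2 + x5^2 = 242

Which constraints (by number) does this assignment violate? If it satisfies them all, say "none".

[1] x6 = 5, x2 = 10; 5 ≤ 10  yes
[2] x7 = 23 is outside [18, 22]  no
[3] x1 = 8 is outside [1, 7]  no
[4] x1 = 8 is even  yes
[5] x2 = 10, and 10 ≠ 8  yes
[6] x2 + x7 = 10 + 23 = 33; 33 ≤ 35  yes
[7] x6 = 5, x5 = 12; 5 < 12  yes
[8] x6 = 5, not > 6; antecedent false, conditional vacuously true  yes
[9] 23 = 9*2 + 5, so 9 does not divide 23  no
[10] values 8, 20, 10, 5 are pairwise distinct  yes
[11] x7 + x2 = 23 + 10 = 33  yes
[12] x2^2 + x5^2 = 10^2 + 12^2 = 100 + 144 = 244, not 242  no

The assignment fails constraints 2, 3, 9, and 12.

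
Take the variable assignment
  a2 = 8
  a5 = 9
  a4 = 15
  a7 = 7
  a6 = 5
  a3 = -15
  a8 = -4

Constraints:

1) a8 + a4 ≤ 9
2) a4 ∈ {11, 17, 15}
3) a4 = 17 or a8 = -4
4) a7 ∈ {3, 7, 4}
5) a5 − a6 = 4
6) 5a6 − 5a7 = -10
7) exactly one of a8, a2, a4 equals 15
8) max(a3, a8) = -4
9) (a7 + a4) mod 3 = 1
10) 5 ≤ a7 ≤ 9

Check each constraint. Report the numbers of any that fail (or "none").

Constraint 1 does not hold.

1) a8 + a4 = -4 + 15 = 11; 11 > 9, bound 9 not met  ✗
2) a4 = 15 is in {11, 17, 15}  ✓
3) a4 = 15 ≠ 17, but a8 = -4 = -4 (second disjunct)  ✓
4) a7 = 7 is in {3, 7, 4}  ✓
5) a5 − a6 = 9 − 5 = 4  ✓
6) 5a6 − 5a7 = 5(5) − 5(7) = -10  ✓
7) a8=-4, a2=8, a4=15; 1 of them equals 15  ✓
8) max(-15, -4) = -4  ✓
9) a7 + a4 = 22; 22 mod 3 = 1  ✓
10) a7 = 7 lies in [5, 9]  ✓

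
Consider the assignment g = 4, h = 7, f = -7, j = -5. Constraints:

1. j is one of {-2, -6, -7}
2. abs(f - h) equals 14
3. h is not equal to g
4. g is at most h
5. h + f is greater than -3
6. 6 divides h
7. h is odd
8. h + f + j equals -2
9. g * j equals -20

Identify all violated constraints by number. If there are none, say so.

1. j = -5 is not in {-2, -6, -7}  no
2. abs(-7 - 7) = 14  yes
3. h = 7, g = 4; distinct  yes
4. g = 4, h = 7; 4 ≤ 7  yes
5. h + f = 7 + (-7) = 0; 0 > -3  yes
6. 7 = 6*1 + 1, so 6 does not divide 7  no
7. h = 7 is odd  yes
8. h + f + j = 7 + (-7) + (-5) = -5, not -2  no
9. g * j = 4 * (-5) = -20  yes

Constraints 1, 6, and 8 do not hold.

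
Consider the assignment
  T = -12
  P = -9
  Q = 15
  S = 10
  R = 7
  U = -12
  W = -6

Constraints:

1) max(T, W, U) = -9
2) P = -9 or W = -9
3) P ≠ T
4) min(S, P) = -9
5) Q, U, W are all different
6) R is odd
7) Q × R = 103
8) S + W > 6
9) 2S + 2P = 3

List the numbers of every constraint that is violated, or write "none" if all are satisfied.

Violated: 1, 7, 8, and 9.

1) max(-12, -6, -12) = -6, not -9  FAIL
2) P = -9 = -9 (first disjunct)  OK
3) P = -9, T = -12; distinct  OK
4) min(10, -9) = -9  OK
5) values 15, -12, -6 are pairwise distinct  OK
6) R = 7 is odd  OK
7) Q × R = 15 × 7 = 105, not 103  FAIL
8) S + W = 10 + (-6) = 4; 4 ≤ 6, bound 6 not met  FAIL
9) 2S + 2P = 2(10) + 2(-9) = 2, not 3  FAIL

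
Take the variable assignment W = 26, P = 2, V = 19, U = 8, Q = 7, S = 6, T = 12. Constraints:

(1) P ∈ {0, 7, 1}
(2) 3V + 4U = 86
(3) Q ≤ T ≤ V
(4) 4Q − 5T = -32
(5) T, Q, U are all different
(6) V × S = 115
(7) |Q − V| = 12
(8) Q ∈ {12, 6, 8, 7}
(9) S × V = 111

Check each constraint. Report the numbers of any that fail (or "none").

The assignment fails constraints 1, 2, 6, and 9.

(1) P = 2 is not in {0, 7, 1}  false
(2) 3V + 4U = 3(19) + 4(8) = 89, not 86  false
(3) values 7 ≤ 12 ≤ 19  true
(4) 4Q − 5T = 4(7) − 5(12) = -32  true
(5) values 12, 7, 8 are pairwise distinct  true
(6) V × S = 19 × 6 = 114, not 115  false
(7) |7 − 19| = 12  true
(8) Q = 7 is in {12, 6, 8, 7}  true
(9) S × V = 6 × 19 = 114, not 111  false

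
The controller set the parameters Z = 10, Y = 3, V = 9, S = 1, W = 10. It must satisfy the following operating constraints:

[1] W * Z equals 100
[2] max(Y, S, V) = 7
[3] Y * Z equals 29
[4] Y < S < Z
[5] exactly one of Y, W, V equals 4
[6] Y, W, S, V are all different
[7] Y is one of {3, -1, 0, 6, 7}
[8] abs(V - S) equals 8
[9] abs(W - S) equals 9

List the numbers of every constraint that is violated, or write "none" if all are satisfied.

[1] W * Z = 10 * 10 = 100 — satisfied.
[2] max(3, 1, 9) = 9, not 7 — violated.
[3] Y * Z = 3 * 10 = 30, not 29 — violated.
[4] values 3, 1, 10; Y = 3 is not < S = 1 — violated.
[5] Y=3, W=10, V=9; 0 of them equal 4, not exactly one — violated.
[6] values 3, 10, 1, 9 are pairwise distinct — satisfied.
[7] Y = 3 is in {3, -1, 0, 6, 7} — satisfied.
[8] abs(9 - 1) = 8 — satisfied.
[9] abs(10 - 1) = 9 — satisfied.

Constraints 2, 3, 4, and 5 do not hold.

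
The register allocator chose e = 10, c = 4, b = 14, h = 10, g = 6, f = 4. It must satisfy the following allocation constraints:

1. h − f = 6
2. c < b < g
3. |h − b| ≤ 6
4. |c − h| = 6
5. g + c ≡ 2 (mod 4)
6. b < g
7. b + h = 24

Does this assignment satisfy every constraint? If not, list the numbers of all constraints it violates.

1. h − f = 10 − 4 = 6 — holds.
2. values 4, 14, 6; b = 14 is not < g = 6 — fails.
3. |10 − 14| = 4; 4 ≤ 6 — holds.
4. |4 − 10| = 6 — holds.
5. g + c = 10; 10 mod 4 = 2 — holds.
6. b = 14, g = 6; 14 ≥ 6 (want <) — fails.
7. b + h = 14 + 10 = 24 — holds.

The assignment fails constraints 2 and 6.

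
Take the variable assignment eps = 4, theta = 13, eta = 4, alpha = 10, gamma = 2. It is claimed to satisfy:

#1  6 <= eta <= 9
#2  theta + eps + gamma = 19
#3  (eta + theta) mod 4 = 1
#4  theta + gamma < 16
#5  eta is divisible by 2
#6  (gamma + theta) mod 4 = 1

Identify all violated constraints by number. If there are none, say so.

#1 eta = 4 is outside [6, 9]  ✘
#2 theta + eps + gamma = 13 + 4 + 2 = 19  ✔
#3 eta + theta = 17; 17 mod 4 = 1  ✔
#4 theta + gamma = 13 + 2 = 15; 15 < 16  ✔
#5 4 / 2 = 2, so 2 divides 4  ✔
#6 gamma + theta = 15; 15 mod 4 = 3, not 1  ✘

Violated: 1, 6.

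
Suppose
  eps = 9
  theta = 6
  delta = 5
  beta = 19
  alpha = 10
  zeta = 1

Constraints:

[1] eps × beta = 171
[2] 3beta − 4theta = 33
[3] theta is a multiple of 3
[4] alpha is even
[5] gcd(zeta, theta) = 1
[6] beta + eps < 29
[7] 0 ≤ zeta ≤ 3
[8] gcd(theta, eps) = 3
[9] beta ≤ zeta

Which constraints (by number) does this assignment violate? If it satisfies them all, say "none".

No — constraint 9 is not satisfied.

[1] eps × beta = 9 × 19 = 171  ✔
[2] 3beta − 4theta = 3(19) − 4(6) = 33  ✔
[3] 6 / 3 = 2, so 3 divides 6  ✔
[4] alpha = 10 is even  ✔
[5] gcd(1, 6) = 1  ✔
[6] beta + eps = 19 + 9 = 28; 28 < 29  ✔
[7] zeta = 1 lies in [0, 3]  ✔
[8] gcd(6, 9) = 3  ✔
[9] beta = 19, zeta = 1; 19 > 1 (want ≤)  ✘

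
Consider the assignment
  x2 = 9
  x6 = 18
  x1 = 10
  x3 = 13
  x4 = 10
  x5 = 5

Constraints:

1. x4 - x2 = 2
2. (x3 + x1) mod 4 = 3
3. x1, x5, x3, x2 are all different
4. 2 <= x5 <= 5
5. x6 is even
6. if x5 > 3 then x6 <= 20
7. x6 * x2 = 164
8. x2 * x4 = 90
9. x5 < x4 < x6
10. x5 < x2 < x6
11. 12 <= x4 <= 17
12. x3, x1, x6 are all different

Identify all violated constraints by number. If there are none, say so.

1. x4 - x2 = 10 - 9 = 1, not 2 — violated.
2. x3 + x1 = 23; 23 mod 4 = 3 — satisfied.
3. values 10, 5, 13, 9 are pairwise distinct — satisfied.
4. x5 = 5 lies in [2, 5] — satisfied.
5. x6 = 18 is even — satisfied.
6. x5 = 5 > 3, so we need x6 ≤ 20; x6 = 18 ≤ 20 — satisfied.
7. x6 * x2 = 18 * 9 = 162, not 164 — violated.
8. x2 * x4 = 9 * 10 = 90 — satisfied.
9. values 5 < 10 < 18 — satisfied.
10. values 5 < 9 < 18 — satisfied.
11. x4 = 10 is outside [12, 17] — violated.
12. values 13, 10, 18 are pairwise distinct — satisfied.

Constraints 1, 7, and 11 do not hold.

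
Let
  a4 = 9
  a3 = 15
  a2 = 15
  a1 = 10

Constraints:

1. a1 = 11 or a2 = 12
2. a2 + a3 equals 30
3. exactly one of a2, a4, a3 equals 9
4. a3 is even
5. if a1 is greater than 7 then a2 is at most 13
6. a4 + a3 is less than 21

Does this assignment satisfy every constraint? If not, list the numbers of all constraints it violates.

Constraints 1, 4, 5, 6 do not hold.

1. a1 = 10 ≠ 11 and a2 = 15 ≠ 12; both disjuncts false  ✗
2. a2 + a3 = 15 + 15 = 30  ✓
3. a2=15, a4=9, a3=15; 1 of them equals 9  ✓
4. a3 = 15 is odd  ✗
5. a1 = 10 > 7, so we need a2 ≤ 13; but a2 = 15 > 13  ✗
6. a4 + a3 = 9 + 15 = 24; 24 ≥ 21, bound 21 not met  ✗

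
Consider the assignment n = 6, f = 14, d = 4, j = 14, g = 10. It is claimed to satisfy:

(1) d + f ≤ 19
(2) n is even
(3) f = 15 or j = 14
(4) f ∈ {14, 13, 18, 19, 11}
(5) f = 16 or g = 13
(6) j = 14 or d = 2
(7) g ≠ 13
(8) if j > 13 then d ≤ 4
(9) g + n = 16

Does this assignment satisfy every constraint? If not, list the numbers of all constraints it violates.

The assignment fails constraint 5.

(1) d + f = 4 + 14 = 18; 18 ≤ 19  true
(2) n = 6 is even  true
(3) f = 14 ≠ 15, but j = 14 = 14 (second disjunct)  true
(4) f = 14 is in {14, 13, 18, 19, 11}  true
(5) f = 14 ≠ 16 and g = 10 ≠ 13; both disjuncts false  false
(6) j = 14 = 14 (first disjunct)  true
(7) g = 10, and 10 ≠ 13  true
(8) j = 14 > 13, so we need d ≤ 4; d = 4 ≤ 4  true
(9) g + n = 10 + 6 = 16  true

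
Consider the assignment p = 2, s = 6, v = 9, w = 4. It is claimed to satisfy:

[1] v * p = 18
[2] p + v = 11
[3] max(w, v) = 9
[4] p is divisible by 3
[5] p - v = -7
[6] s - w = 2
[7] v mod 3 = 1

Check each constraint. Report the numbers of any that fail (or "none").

Constraints 4 and 7 do not hold.

[1] v * p = 9 * 2 = 18 — satisfied.
[2] p + v = 2 + 9 = 11 — satisfied.
[3] max(4, 9) = 9 — satisfied.
[4] 2 = 3*0 + 2, so 3 does not divide 2 — violated.
[5] p - v = 2 - 9 = -7 — satisfied.
[6] s - w = 6 - 4 = 2 — satisfied.
[7] 9 mod 3 = 0, not 1 — violated.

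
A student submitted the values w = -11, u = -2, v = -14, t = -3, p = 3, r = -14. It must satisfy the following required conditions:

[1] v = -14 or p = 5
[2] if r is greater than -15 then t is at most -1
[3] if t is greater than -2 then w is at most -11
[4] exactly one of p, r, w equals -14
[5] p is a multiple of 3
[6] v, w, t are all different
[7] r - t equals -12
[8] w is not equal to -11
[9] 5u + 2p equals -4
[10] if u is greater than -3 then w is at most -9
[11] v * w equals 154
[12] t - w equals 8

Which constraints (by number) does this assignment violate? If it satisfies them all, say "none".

Violated: 7, 8.

[1] v = -14 = -14 (first disjunct)  holds
[2] r = -14 > -15, so we need t ≤ -1; t = -3 ≤ -1  holds
[3] t = -3, not > -2; antecedent false, conditional vacuously true  holds
[4] p=3, r=-14, w=-11; 1 of them equals -14  holds
[5] 3 / 3 = 1, so 3 divides 3  holds
[6] values -14, -11, -3 are pairwise distinct  holds
[7] r - t = -14 - (-3) = -11, not -12  fails
[8] w = -11, but -11 is required to differ  fails
[9] 5u + 2p = 5(-2) + 2(3) = -4  holds
[10] u = -2 > -3, so we need w ≤ -9; w = -11 ≤ -9  holds
[11] v * w = -14 * (-11) = 154  holds
[12] t - w = -3 - (-11) = 8  holds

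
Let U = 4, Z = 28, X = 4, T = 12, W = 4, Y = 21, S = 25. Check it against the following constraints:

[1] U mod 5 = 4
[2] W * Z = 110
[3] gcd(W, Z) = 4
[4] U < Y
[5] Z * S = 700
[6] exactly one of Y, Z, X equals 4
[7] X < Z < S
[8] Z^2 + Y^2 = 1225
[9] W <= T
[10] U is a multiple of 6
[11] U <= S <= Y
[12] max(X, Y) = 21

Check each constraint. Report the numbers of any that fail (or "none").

[1] 4 mod 5 = 4 — OK.
[2] W * Z = 4 * 28 = 112, not 110 — violated.
[3] gcd(4, 28) = 4 — OK.
[4] U = 4, Y = 21; 4 < 21 — OK.
[5] Z * S = 28 * 25 = 700 — OK.
[6] Y=21, Z=28, X=4; 1 of them equals 4 — OK.
[7] values 4, 28, 25; Z = 28 is not < S = 25 — violated.
[8] Z^2 + Y^2 = 28^2 + 21^2 = 784 + 441 = 1225 — OK.
[9] W = 4, T = 12; 4 ≤ 12 — OK.
[10] 4 = 6*0 + 4, so 6 does not divide 4 — violated.
[11] values 4, 25, 21; S = 25 is not <= Y = 21 — violated.
[12] max(4, 21) = 21 — OK.

Constraints 2, 7, 10, 11 do not hold.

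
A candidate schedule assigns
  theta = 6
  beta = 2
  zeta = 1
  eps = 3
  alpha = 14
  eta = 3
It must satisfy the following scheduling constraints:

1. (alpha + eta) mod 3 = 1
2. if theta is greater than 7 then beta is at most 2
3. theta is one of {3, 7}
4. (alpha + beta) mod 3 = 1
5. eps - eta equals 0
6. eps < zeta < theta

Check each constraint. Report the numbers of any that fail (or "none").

The assignment fails constraints 1, 3, 6.

1. alpha + eta = 17; 17 mod 3 = 2, not 1 — fails.
2. theta = 6, not > 7; antecedent false, conditional vacuously true — holds.
3. theta = 6 is not in {3, 7} — fails.
4. alpha + beta = 16; 16 mod 3 = 1 — holds.
5. eps - eta = 3 - 3 = 0 — holds.
6. values 3, 1, 6; eps = 3 is not < zeta = 1 — fails.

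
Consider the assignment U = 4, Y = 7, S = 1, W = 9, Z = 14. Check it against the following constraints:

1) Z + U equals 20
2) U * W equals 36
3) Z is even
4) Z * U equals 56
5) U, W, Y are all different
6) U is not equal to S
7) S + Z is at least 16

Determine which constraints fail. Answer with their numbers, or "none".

Constraints 1, 7 are violated.

1) Z + U = 14 + 4 = 18, not 20  FAIL
2) U * W = 4 * 9 = 36  OK
3) Z = 14 is even  OK
4) Z * U = 14 * 4 = 56  OK
5) values 4, 9, 7 are pairwise distinct  OK
6) U = 4, S = 1; distinct  OK
7) S + Z = 1 + 14 = 15; 15 < 16, bound 16 not met  FAIL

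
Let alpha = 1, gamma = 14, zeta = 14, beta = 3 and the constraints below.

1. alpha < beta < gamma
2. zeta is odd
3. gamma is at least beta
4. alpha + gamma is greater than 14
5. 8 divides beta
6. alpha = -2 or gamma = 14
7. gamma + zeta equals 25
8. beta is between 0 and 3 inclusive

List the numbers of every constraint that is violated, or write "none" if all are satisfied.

1. values 1 < 3 < 14  OK
2. zeta = 14 is even  FAIL
3. gamma = 14, beta = 3; 14 ≥ 3  OK
4. alpha + gamma = 1 + 14 = 15; 15 > 14  OK
5. 3 = 8*0 + 3, so 8 does not divide 3  FAIL
6. alpha = 1 ≠ -2, but gamma = 14 = 14 (second disjunct)  OK
7. gamma + zeta = 14 + 14 = 28, not 25  FAIL
8. beta = 3 lies in [0, 3]  OK

Constraints 2, 5, and 7 do not hold.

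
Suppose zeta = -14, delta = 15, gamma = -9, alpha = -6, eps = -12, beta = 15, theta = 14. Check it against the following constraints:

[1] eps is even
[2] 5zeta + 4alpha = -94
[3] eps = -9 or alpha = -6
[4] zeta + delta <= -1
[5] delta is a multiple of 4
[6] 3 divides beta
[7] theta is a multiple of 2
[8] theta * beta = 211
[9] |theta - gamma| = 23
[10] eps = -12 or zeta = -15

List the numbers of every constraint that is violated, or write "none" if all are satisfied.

No — constraints 4, 5, and 8 are not satisfied.

[1] eps = -12 is even  yes
[2] 5zeta + 4alpha = 5(-14) + 4(-6) = -94  yes
[3] eps = -12 ≠ -9, but alpha = -6 = -6 (second disjunct)  yes
[4] zeta + delta = -14 + 15 = 1; 1 > -1, bound -1 not met  no
[5] 15 = 4*3 + 3, so 4 does not divide 15  no
[6] 15 / 3 = 5, so 3 divides 15  yes
[7] 14 / 2 = 7, so 2 divides 14  yes
[8] theta * beta = 14 * 15 = 210, not 211  no
[9] |14 - (-9)| = 23  yes
[10] eps = -12 = -12 (first disjunct)  yes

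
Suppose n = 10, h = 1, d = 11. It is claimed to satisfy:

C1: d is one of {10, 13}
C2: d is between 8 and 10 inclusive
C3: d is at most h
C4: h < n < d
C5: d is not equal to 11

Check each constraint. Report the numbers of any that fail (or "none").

C1: d = 11 is not in {10, 13}  fails
C2: d = 11 is outside [8, 10]  fails
C3: d = 11, h = 1; 11 > 1 (want ≤)  fails
C4: values 1 < 10 < 11  holds
C5: d = 11, but 11 is required to differ  fails

The assignment fails constraints 1, 2, 3, 5.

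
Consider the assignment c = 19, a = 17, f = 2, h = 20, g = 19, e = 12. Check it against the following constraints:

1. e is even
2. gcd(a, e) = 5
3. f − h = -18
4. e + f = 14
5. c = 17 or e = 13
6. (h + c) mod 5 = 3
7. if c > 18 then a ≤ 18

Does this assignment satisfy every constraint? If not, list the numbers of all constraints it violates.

Constraints 2, 5, and 6 do not hold.

1. e = 12 is even — OK.
2. gcd(17, 12) = 1, not 5 — violated.
3. f − h = 2 − 20 = -18 — OK.
4. e + f = 12 + 2 = 14 — OK.
5. c = 19 ≠ 17 and e = 12 ≠ 13; both disjuncts false — violated.
6. h + c = 39; 39 mod 5 = 4, not 3 — violated.
7. c = 19 > 18, so we need a ≤ 18; a = 17 ≤ 18 — OK.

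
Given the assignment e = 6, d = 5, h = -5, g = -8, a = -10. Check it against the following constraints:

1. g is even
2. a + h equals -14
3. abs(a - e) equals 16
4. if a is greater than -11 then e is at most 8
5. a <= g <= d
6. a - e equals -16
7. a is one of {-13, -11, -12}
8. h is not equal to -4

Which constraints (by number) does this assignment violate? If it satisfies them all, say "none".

1. g = -8 is even  true
2. a + h = -10 + (-5) = -15, not -14  false
3. abs(-10 - 6) = 16  true
4. a = -10 > -11, so we need e ≤ 8; e = 6 ≤ 8  true
5. values -10 <= -8 <= 5  true
6. a - e = -10 - 6 = -16  true
7. a = -10 is not in {-13, -11, -12}  false
8. h = -5, and -5 ≠ -4  true

Violated: 2 and 7.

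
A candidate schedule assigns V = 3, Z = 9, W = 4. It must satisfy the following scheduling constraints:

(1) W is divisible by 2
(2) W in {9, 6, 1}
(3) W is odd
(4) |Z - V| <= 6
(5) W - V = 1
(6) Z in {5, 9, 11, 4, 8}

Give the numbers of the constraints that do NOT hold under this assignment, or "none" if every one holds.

Violated: 2 and 3.

(1) 4 / 2 = 2, so 2 divides 4  holds
(2) W = 4 is not in {9, 6, 1}  fails
(3) W = 4 is even  fails
(4) |9 - 3| = 6; 6 ≤ 6  holds
(5) W - V = 4 - 3 = 1  holds
(6) Z = 9 is in {5, 9, 11, 4, 8}  holds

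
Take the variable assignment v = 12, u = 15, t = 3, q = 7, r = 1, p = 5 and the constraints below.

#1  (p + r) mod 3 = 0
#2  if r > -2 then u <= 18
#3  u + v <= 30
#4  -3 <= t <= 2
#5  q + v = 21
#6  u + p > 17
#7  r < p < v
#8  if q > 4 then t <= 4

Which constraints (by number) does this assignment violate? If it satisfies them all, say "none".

#1 p + r = 6; 6 mod 3 = 0  holds
#2 r = 1 > -2, so we need u ≤ 18; u = 15 ≤ 18  holds
#3 u + v = 15 + 12 = 27; 27 ≤ 30  holds
#4 t = 3 is outside [-3, 2]  fails
#5 q + v = 7 + 12 = 19, not 21  fails
#6 u + p = 15 + 5 = 20; 20 > 17  holds
#7 values 1 < 5 < 12  holds
#8 q = 7 > 4, so we need t ≤ 4; t = 3 ≤ 4  holds

Violated: 4, 5.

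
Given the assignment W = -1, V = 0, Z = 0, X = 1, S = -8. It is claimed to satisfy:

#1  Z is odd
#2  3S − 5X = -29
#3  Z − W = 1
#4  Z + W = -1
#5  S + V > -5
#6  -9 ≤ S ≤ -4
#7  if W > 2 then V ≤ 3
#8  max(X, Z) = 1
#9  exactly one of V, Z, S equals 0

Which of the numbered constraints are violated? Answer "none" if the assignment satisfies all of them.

#1 Z = 0 is even  FAIL
#2 3S − 5X = 3(-8) − 5(1) = -29  OK
#3 Z − W = 0 − (-1) = 1  OK
#4 Z + W = 0 + (-1) = -1  OK
#5 S + V = -8 + 0 = -8; -8 ≤ -5, bound -5 not met  FAIL
#6 S = -8 lies in [-9, -4]  OK
#7 W = -1, not > 2; antecedent false, conditional vacuously true  OK
#8 max(1, 0) = 1  OK
#9 V=0, Z=0, S=-8; 2 of them equal 0, not exactly one  FAIL

Constraints 1, 5, 9 are violated.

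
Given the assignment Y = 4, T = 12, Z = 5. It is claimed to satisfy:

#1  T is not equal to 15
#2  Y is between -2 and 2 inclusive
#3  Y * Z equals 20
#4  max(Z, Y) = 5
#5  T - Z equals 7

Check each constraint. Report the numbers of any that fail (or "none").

Constraint 2 does not hold.

#1 T = 12, and 12 ≠ 15 — satisfied.
#2 Y = 4 is outside [-2, 2] — violated.
#3 Y * Z = 4 * 5 = 20 — satisfied.
#4 max(5, 4) = 5 — satisfied.
#5 T - Z = 12 - 5 = 7 — satisfied.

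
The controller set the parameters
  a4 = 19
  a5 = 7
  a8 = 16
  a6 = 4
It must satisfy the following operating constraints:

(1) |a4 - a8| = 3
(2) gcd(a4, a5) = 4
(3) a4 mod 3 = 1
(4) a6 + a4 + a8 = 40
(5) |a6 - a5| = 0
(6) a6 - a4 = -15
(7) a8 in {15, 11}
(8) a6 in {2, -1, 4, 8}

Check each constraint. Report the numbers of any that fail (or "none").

(1) |19 - 16| = 3  ✔
(2) gcd(19, 7) = 1, not 4  ✘
(3) 19 mod 3 = 1  ✔
(4) a6 + a4 + a8 = 4 + 19 + 16 = 39, not 40  ✘
(5) |4 - 7| = 3, not 0  ✘
(6) a6 - a4 = 4 - 19 = -15  ✔
(7) a8 = 16 is not in {15, 11}  ✘
(8) a6 = 4 is in {2, -1, 4, 8}  ✔

Constraints 2, 4, 5, 7 do not hold.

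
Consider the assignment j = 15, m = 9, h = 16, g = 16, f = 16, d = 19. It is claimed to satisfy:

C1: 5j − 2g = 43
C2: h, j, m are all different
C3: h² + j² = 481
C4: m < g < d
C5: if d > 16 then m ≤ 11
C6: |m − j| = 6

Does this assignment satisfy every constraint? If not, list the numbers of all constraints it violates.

C1: 5j − 2g = 5(15) − 2(16) = 43 — satisfied.
C2: values 16, 15, 9 are pairwise distinct — satisfied.
C3: h² + j² = 16² + 15² = 256 + 225 = 481 — satisfied.
C4: values 9 < 16 < 19 — satisfied.
C5: d = 19 > 16, so we need m ≤ 11; m = 9 ≤ 11 — satisfied.
C6: |9 − 15| = 6 — satisfied.

None — every constraint holds.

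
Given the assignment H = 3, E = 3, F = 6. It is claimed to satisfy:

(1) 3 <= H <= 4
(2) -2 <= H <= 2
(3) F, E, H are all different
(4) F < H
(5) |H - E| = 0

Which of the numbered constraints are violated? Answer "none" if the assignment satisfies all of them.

(1) H = 3 lies in [3, 4]  yes
(2) H = 3 is outside [-2, 2]  no
(3) E = H = 3, not all different  no
(4) F = 6, H = 3; 6 ≥ 3 (want <)  no
(5) |3 - 3| = 0  yes

No — constraints 2, 3, 4 are not satisfied.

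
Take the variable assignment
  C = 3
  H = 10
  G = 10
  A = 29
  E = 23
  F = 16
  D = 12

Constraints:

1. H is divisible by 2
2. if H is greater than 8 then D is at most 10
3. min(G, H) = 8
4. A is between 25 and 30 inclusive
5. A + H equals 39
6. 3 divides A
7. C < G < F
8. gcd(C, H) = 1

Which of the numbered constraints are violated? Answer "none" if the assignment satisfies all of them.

Constraints 2, 3, and 6 do not hold.

1. 10 / 2 = 5, so 2 divides 10 — holds.
2. H = 10 > 8, so we need D ≤ 10; but D = 12 > 10 — does not hold.
3. min(10, 10) = 10, not 8 — does not hold.
4. A = 29 lies in [25, 30] — holds.
5. A + H = 29 + 10 = 39 — holds.
6. 29 = 3*9 + 2, so 3 does not divide 29 — does not hold.
7. values 3 < 10 < 16 — holds.
8. gcd(3, 10) = 1 — holds.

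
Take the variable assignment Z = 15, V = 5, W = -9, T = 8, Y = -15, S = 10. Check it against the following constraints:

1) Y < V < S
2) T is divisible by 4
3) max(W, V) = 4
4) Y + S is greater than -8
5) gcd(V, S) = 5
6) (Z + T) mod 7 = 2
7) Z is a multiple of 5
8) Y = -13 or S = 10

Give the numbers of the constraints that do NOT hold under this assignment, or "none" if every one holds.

1) values -15 < 5 < 10  OK
2) 8 / 4 = 2, so 4 divides 8  OK
3) max(-9, 5) = 5, not 4  FAIL
4) Y + S = -15 + 10 = -5; -5 > -8  OK
5) gcd(5, 10) = 5  OK
6) Z + T = 23; 23 mod 7 = 2  OK
7) 15 / 5 = 3, so 5 divides 15  OK
8) Y = -15 ≠ -13, but S = 10 = 10 (second disjunct)  OK

The assignment fails constraint 3.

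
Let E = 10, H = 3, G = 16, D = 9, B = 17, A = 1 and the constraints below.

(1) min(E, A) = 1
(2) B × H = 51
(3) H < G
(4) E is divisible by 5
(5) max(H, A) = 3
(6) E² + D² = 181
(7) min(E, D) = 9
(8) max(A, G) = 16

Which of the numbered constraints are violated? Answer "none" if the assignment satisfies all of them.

(1) min(10, 1) = 1 — OK.
(2) B × H = 17 × 3 = 51 — OK.
(3) H = 3, G = 16; 3 < 16 — OK.
(4) 10 / 5 = 2, so 5 divides 10 — OK.
(5) max(3, 1) = 3 — OK.
(6) E² + D² = 10² + 9² = 100 + 81 = 181 — OK.
(7) min(10, 9) = 9 — OK.
(8) max(1, 16) = 16 — OK.

None — every constraint holds.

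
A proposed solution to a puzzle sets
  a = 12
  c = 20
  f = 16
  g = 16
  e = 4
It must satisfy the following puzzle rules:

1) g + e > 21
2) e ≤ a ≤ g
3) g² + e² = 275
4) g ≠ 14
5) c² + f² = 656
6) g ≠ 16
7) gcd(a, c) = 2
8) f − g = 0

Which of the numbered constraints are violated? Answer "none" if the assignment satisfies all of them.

1) g + e = 16 + 4 = 20; 20 ≤ 21, bound 21 not met  ✘
2) values 4 ≤ 12 ≤ 16  ✔
3) g² + e² = 16² + 4² = 256 + 16 = 272, not 275  ✘
4) g = 16, and 16 ≠ 14  ✔
5) c² + f² = 20² + 16² = 400 + 256 = 656  ✔
6) g = 16, but 16 is required to differ  ✘
7) gcd(12, 20) = 4, not 2  ✘
8) f − g = 16 − 16 = 0  ✔

No — constraints 1, 3, 6, and 7 are not satisfied.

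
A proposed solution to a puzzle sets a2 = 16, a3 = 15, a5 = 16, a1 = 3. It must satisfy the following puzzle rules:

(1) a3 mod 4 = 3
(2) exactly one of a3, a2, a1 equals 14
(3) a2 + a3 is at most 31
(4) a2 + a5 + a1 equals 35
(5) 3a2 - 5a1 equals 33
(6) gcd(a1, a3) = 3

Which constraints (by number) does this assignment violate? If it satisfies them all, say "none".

Constraint 2 does not hold.

(1) 15 mod 4 = 3  yes
(2) a3=15, a2=16, a1=3; 0 of them equal 14, not exactly one  no
(3) a2 + a3 = 16 + 15 = 31; 31 ≤ 31  yes
(4) a2 + a5 + a1 = 16 + 16 + 3 = 35  yes
(5) 3a2 - 5a1 = 3(16) - 5(3) = 33  yes
(6) gcd(3, 15) = 3  yes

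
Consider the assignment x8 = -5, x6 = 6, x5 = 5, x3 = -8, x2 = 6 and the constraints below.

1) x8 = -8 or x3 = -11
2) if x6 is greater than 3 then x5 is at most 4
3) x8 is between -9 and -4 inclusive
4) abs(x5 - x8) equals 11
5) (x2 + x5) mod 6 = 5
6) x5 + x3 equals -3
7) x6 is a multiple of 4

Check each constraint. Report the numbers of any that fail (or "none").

1) x8 = -5 ≠ -8 and x3 = -8 ≠ -11; both disjuncts false — violated.
2) x6 = 6 > 3, so we need x5 ≤ 4; but x5 = 5 > 4 — violated.
3) x8 = -5 lies in [-9, -4] — OK.
4) abs(5 - (-5)) = 10, not 11 — violated.
5) x2 + x5 = 11; 11 mod 6 = 5 — OK.
6) x5 + x3 = 5 + (-8) = -3 — OK.
7) 6 = 4*1 + 2, so 4 does not divide 6 — violated.

No — constraints 1, 2, 4, and 7 are not satisfied.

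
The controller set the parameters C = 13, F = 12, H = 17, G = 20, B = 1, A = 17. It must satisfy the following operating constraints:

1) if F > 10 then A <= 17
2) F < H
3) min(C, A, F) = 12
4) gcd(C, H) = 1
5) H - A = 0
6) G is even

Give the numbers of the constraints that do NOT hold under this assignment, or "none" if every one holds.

The assignment satisfies every constraint.

1) F = 12 > 10, so we need A ≤ 17; A = 17 ≤ 17  OK
2) F = 12, H = 17; 12 < 17  OK
3) min(13, 17, 12) = 12  OK
4) gcd(13, 17) = 1  OK
5) H - A = 17 - 17 = 0  OK
6) G = 20 is even  OK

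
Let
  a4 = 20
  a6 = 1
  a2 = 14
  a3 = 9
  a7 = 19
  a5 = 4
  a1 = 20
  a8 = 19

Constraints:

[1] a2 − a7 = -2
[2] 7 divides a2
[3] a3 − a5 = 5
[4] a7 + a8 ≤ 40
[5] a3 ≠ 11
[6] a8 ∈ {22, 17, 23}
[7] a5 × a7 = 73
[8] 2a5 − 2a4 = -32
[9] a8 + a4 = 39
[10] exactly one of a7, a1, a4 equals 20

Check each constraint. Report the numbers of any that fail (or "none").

Constraints 1, 6, 7, 10 are violated.

[1] a2 − a7 = 14 − 19 = -5, not -2 — violated.
[2] 14 / 7 = 2, so 7 divides 14 — satisfied.
[3] a3 − a5 = 9 − 4 = 5 — satisfied.
[4] a7 + a8 = 19 + 19 = 38; 38 ≤ 40 — satisfied.
[5] a3 = 9, and 9 ≠ 11 — satisfied.
[6] a8 = 19 is not in {22, 17, 23} — violated.
[7] a5 × a7 = 4 × 19 = 76, not 73 — violated.
[8] 2a5 − 2a4 = 2(4) − 2(20) = -32 — satisfied.
[9] a8 + a4 = 19 + 20 = 39 — satisfied.
[10] a7=19, a1=20, a4=20; 2 of them equal 20, not exactly one — violated.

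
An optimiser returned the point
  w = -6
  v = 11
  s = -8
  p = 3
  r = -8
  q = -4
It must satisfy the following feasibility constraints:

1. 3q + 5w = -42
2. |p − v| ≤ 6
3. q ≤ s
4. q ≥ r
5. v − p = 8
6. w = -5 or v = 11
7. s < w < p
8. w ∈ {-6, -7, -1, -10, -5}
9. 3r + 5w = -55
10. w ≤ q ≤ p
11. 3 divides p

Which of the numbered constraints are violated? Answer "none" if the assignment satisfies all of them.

The assignment fails constraints 2, 3, and 9.

1. 3q + 5w = 3(-4) + 5(-6) = -42 — OK.
2. |3 − 11| = 8; 8 > 6, exceeds bound 6 — violated.
3. q = -4, s = -8; -4 > -8 (want ≤) — violated.
4. q = -4, r = -8; -4 ≥ -8 — OK.
5. v − p = 11 − 3 = 8 — OK.
6. w = -6 ≠ -5, but v = 11 = 11 (second disjunct) — OK.
7. values -8 < -6 < 3 — OK.
8. w = -6 is in {-6, -7, -1, -10, -5} — OK.
9. 3r + 5w = 3(-8) + 5(-6) = -54, not -55 — violated.
10. values -6 ≤ -4 ≤ 3 — OK.
11. 3 / 3 = 1, so 3 divides 3 — OK.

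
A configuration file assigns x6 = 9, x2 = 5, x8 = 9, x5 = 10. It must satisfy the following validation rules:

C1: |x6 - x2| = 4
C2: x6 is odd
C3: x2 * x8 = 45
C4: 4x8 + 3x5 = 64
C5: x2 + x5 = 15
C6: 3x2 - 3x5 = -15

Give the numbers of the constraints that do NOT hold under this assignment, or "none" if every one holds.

C1: |9 - 5| = 4 — holds.
C2: x6 = 9 is odd — holds.
C3: x2 * x8 = 5 * 9 = 45 — holds.
C4: 4x8 + 3x5 = 4(9) + 3(10) = 66, not 64 — does not hold.
C5: x2 + x5 = 5 + 10 = 15 — holds.
C6: 3x2 - 3x5 = 3(5) - 3(10) = -15 — holds.

Constraint 4 is violated.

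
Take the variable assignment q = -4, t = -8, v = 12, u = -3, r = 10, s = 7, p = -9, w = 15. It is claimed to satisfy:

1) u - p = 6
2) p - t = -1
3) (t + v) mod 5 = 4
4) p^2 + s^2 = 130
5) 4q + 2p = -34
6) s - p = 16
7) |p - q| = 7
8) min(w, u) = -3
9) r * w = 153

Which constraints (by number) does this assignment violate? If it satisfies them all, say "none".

1) u - p = -3 - (-9) = 6  holds
2) p - t = -9 - (-8) = -1  holds
3) t + v = 4; 4 mod 5 = 4  holds
4) p^2 + s^2 = (-9)^2 + 7^2 = 81 + 49 = 130  holds
5) 4q + 2p = 4(-4) + 2(-9) = -34  holds
6) s - p = 7 - (-9) = 16  holds
7) |-9 - (-4)| = 5, not 7  fails
8) min(15, -3) = -3  holds
9) r * w = 10 * 15 = 150, not 153  fails

Constraints 7, 9 are violated.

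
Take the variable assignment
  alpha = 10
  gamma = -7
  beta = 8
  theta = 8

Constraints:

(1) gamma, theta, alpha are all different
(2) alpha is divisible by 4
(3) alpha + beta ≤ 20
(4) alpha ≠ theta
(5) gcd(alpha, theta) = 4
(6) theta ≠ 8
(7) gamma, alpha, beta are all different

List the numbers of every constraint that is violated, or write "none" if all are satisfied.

(1) values -7, 8, 10 are pairwise distinct — holds.
(2) 10 = 4×2 + 2, so 4 does not divide 10 — does not hold.
(3) alpha + beta = 10 + 8 = 18; 18 ≤ 20 — holds.
(4) alpha = 10, theta = 8; distinct — holds.
(5) gcd(10, 8) = 2, not 4 — does not hold.
(6) theta = 8, but 8 is required to differ — does not hold.
(7) values -7, 10, 8 are pairwise distinct — holds.

Constraints 2, 5, 6 are violated.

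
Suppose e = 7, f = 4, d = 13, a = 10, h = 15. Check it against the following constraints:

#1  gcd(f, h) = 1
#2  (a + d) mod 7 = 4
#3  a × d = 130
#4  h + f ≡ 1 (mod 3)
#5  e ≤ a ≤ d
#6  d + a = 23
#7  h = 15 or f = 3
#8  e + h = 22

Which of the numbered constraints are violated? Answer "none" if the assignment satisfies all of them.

#1 gcd(4, 15) = 1 — satisfied.
#2 a + d = 23; 23 mod 7 = 2, not 4 — violated.
#3 a × d = 10 × 13 = 130 — satisfied.
#4 h + f = 19; 19 mod 3 = 1 — satisfied.
#5 values 7 ≤ 10 ≤ 13 — satisfied.
#6 d + a = 13 + 10 = 23 — satisfied.
#7 h = 15 = 15 (first disjunct) — satisfied.
#8 e + h = 7 + 15 = 22 — satisfied.

The assignment fails constraint 2.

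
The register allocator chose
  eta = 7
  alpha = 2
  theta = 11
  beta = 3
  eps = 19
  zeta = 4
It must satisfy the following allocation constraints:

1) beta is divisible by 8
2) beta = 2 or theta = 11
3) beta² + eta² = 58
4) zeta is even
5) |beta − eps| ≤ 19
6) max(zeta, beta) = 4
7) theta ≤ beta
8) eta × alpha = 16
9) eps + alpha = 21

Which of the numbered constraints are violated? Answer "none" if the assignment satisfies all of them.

No — constraints 1, 7, and 8 are not satisfied.

1) 3 = 8×0 + 3, so 8 does not divide 3 — fails.
2) beta = 3 ≠ 2, but theta = 11 = 11 (second disjunct) — holds.
3) beta² + eta² = 3² + 7² = 9 + 49 = 58 — holds.
4) zeta = 4 is even — holds.
5) |3 − 19| = 16; 16 ≤ 19 — holds.
6) max(4, 3) = 4 — holds.
7) theta = 11, beta = 3; 11 > 3 (want ≤) — fails.
8) eta × alpha = 7 × 2 = 14, not 16 — fails.
9) eps + alpha = 19 + 2 = 21 — holds.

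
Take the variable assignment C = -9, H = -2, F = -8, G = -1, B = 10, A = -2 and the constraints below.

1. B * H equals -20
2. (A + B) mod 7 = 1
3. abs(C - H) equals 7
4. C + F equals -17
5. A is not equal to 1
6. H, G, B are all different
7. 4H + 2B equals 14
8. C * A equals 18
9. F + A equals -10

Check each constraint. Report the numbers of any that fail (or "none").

Constraint 7 does not hold.

1. B * H = 10 * (-2) = -20  holds
2. A + B = 8; 8 mod 7 = 1  holds
3. abs(-9 - (-2)) = 7  holds
4. C + F = -9 + (-8) = -17  holds
5. A = -2, and -2 ≠ 1  holds
6. values -2, -1, 10 are pairwise distinct  holds
7. 4H + 2B = 4(-2) + 2(10) = 12, not 14  fails
8. C * A = -9 * (-2) = 18  holds
9. F + A = -8 + (-2) = -10  holds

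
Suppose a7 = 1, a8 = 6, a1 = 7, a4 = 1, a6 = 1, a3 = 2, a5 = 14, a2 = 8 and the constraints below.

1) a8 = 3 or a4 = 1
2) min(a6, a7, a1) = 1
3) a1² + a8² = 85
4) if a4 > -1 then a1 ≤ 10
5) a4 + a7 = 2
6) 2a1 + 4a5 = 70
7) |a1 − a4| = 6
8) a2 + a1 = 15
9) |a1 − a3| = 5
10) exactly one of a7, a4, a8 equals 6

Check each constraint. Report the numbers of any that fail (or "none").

1) a8 = 6 ≠ 3, but a4 = 1 = 1 (second disjunct) — holds.
2) min(1, 1, 7) = 1 — holds.
3) a1² + a8² = 7² + 6² = 49 + 36 = 85 — holds.
4) a4 = 1 > -1, so we need a1 ≤ 10; a1 = 7 ≤ 10 — holds.
5) a4 + a7 = 1 + 1 = 2 — holds.
6) 2a1 + 4a5 = 2(7) + 4(14) = 70 — holds.
7) |7 − 1| = 6 — holds.
8) a2 + a1 = 8 + 7 = 15 — holds.
9) |7 − 2| = 5 — holds.
10) a7=1, a4=1, a8=6; 1 of them equals 6 — holds.

All constraints are satisfied.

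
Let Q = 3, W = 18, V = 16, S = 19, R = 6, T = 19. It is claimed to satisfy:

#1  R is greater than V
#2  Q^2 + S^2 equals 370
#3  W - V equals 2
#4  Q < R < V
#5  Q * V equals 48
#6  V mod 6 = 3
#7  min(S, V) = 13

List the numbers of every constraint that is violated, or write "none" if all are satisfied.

#1 R = 6, V = 16; 6 ≤ 16 (want >)  fails
#2 Q^2 + S^2 = 3^2 + 19^2 = 9 + 361 = 370  holds
#3 W - V = 18 - 16 = 2  holds
#4 values 3 < 6 < 16  holds
#5 Q * V = 3 * 16 = 48  holds
#6 16 mod 6 = 4, not 3  fails
#7 min(19, 16) = 16, not 13  fails

No — constraints 1, 6, and 7 are not satisfied.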